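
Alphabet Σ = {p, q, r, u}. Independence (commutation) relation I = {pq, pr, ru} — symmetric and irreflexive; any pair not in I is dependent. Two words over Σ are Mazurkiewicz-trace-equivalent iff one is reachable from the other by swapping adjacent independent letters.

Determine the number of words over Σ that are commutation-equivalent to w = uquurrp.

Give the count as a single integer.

piece 0:u — minimal
piece 1:q rests on {0:u}
piece 2:u rests on {1:q}
piece 3:u rests on {2:u}
piece 4:r rests on {1:q}
piece 5:r rests on {4:r}
piece 6:p rests on {3:u}
minimal pieces: {0:u}
ways to finish when only these pieces remain (= sum over removing one remaining piece with nothing left below it):
  1 left: {5}→1  {6}→1
  2 left: {3,6}→1  {4,5}→1  {5,6}→2
  3 left: {2,3,6}→1  {3,5,6}→3  {4,5,6}→3
  4 left: {2,3,5,6}→4  {3,4,5,6}→6
  5 left: {2,3,4,5,6}→10
  placing 0:u first → 10 extensions

10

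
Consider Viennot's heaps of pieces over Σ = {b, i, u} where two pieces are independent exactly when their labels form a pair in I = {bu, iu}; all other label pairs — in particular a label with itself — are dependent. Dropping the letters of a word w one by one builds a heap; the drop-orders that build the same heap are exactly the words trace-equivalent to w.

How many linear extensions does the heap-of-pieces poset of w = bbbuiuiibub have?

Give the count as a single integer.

165

piece 0:b — minimal
piece 1:b rests on {0:b}
piece 2:b rests on {1:b}
piece 3:u — minimal
piece 4:i rests on {2:b}
piece 5:u rests on {3:u}
piece 6:i rests on {4:i}
piece 7:i rests on {6:i}
piece 8:b rests on {7:i}
piece 9:u rests on {5:u}
piece 10:b rests on {8:b}
minimal pieces: {0:b, 3:u}
ways to finish when only these pieces remain (= sum over removing one remaining piece with nothing left below it):
  1 left: {9}→1  {10}→1
  2 left: {5,9}→1  {8,10}→1  {9,10}→2
  3 left: {3,5,9}→1  {5,9,10}→3  {7,8,10}→1  {8,9,10}→3
  4 left: {3,5,9,10}→4  {5,8,9,10}→6  {6,7,8,10}→1  {7,8,9,10}→4
  5 left: {3,5,8,9,10}→10  {4,6,7,8,10}→1  {5,7,8,9,10}→10  {6,7,8,9,10}→5
  6 left: {2,4,6,7,8,10}→1  {3,5,7,8,9,10}→20  {4,6,7,8,9,10}→6  {5,6,7,8,9,10}→15
  7 left: {1,2,4,6,7,8,10}→1  {2,4,6,7,8,9,10}→7  {3,5,6,7,8,9,10}→35  {4,5,6,7,8,9,10}→21
  8 left: {0,1,2,4,6,7,8,10}→1  {1,2,4,6,7,8,9,10}→8  {2,4,5,6,7,8,9,10}→28  {3,4,5,6,7,8,9,10}→56
  9 left: {0,1,2,4,6,7,8,9,10}→9  {1,2,4,5,6,7,8,9,10}→36  {2,3,4,5,6,7,8,9,10}→84
  placing 0:b first → 120 extensions
  placing 3:u first → 45 extensions
total linear extensions = 165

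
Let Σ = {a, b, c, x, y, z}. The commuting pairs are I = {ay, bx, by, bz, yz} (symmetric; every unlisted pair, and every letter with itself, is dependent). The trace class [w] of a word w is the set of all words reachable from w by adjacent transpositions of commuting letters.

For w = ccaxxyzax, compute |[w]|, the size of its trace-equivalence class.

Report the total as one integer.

3

piece 0:c — minimal
piece 1:c rests on {0:c}
piece 2:a rests on {1:c}
piece 3:x rests on {2:a}
piece 4:x rests on {3:x}
piece 5:y rests on {4:x}
piece 6:z rests on {4:x}
piece 7:a rests on {6:z}
piece 8:x rests on {5:y, 7:a}
minimal pieces: {0:c}
ways to finish when only these pieces remain (= sum over removing one remaining piece with nothing left below it):
  1 left: {8}→1
  2 left: {5,8}→1  {7,8}→1
  3 left: {5,7,8}→2  {6,7,8}→1
  4 left: {5,6,7,8}→3
  5 left: {4,5,6,7,8}→3
  6 left: {3,4,5,6,7,8}→3
  7 left: {2,3,4,5,6,7,8}→3
  placing 0:c first → 3 extensions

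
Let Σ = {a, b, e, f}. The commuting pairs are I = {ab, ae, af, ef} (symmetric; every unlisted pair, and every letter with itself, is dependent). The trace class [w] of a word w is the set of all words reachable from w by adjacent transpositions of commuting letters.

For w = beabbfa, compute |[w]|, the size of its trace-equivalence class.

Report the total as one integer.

21

drop 0:b onto floor
drop 1:e onto {0:b}
drop 2:a onto floor
drop 3:b onto {1:e}
drop 4:b onto {3:b}
drop 5:f onto {4:b}
drop 6:a onto {2:a}
ground layer = {0:b, 2:a}
drop-orders for the pieces not yet dropped (sum over which currently-grounded one goes next):
  1 to go: {5} 1  {6} 1
  2 to go: {2,6} 1  {4,5} 1  {5,6} 2
  3 to go: {2,5,6} 3  {3,4,5} 1  {4,5,6} 3
  4 to go: {1,3,4,5} 1  {2,4,5,6} 6  {3,4,5,6} 4
  5 to go: {0,1,3,4,5} 1  {1,3,4,5,6} 5  {2,3,4,5,6} 10
  if 0:b drops first: 15 orders
  if 2:a drops first: 6 orders
heap linearizations: 21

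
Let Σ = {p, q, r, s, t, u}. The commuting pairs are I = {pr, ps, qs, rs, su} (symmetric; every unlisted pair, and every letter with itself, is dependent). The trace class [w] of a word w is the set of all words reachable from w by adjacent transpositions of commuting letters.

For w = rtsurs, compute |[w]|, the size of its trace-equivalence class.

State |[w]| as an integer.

6

0(r) covers ∅
1(t) covers 0:r
2(s) covers 1:t
3(u) covers 1:t
4(r) covers 3:u
5(s) covers 2:s
floor of heap: 0:r
completions by unplaced set U, small U first (add the entries for U minus each lowest piece of U):
  |U|=1: {4}:1  {5}:1
  |U|=2: {2,5}:1  {3,4}:1  {4,5}:2
  |U|=3: {2,4,5}:3  {3,4,5}:3
  |U|=4: {2,3,4,5}:6
  start at 0(r): 6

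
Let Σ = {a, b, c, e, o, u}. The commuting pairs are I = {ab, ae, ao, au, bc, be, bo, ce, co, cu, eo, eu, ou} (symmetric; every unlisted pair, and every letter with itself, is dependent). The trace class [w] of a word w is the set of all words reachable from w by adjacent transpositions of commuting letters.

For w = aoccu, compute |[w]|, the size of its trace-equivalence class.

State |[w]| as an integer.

drop 0:a onto floor
drop 1:o onto floor
drop 2:c onto {0:a}
drop 3:c onto {2:c}
drop 4:u onto floor
ground layer = {0:a, 1:o, 4:u}
drop-orders for the pieces not yet dropped (sum over which currently-grounded one goes next):
  1 to go: {1} 1  {3} 1  {4} 1
  2 to go: {1,3} 2  {1,4} 2  {2,3} 1  {3,4} 2
  3 to go: {0,2,3} 1  {1,2,3} 3  {1,3,4} 6  {2,3,4} 3
  if 0:a drops first: 12 orders
  if 1:o drops first: 4 orders
  if 4:u drops first: 4 orders
heap linearizations: 20

20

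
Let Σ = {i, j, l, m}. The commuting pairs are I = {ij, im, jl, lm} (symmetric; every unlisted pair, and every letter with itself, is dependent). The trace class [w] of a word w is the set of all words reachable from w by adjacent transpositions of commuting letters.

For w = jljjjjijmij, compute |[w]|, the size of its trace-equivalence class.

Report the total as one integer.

165

piece 0:j — minimal
piece 1:l — minimal
piece 2:j rests on {0:j}
piece 3:j rests on {2:j}
piece 4:j rests on {3:j}
piece 5:j rests on {4:j}
piece 6:i rests on {1:l}
piece 7:j rests on {5:j}
piece 8:m rests on {7:j}
piece 9:i rests on {6:i}
piece 10:j rests on {8:m}
minimal pieces: {0:j, 1:l}
ways to finish when only these pieces remain (= sum over removing one remaining piece with nothing left below it):
  1 left: {9}→1  {10}→1
  2 left: {6,9}→1  {8,10}→1  {9,10}→2
  3 left: {1,6,9}→1  {6,9,10}→3  {7,8,10}→1  {8,9,10}→3
  4 left: {1,6,9,10}→4  {5,7,8,10}→1  {6,8,9,10}→6  {7,8,9,10}→4
  5 left: {1,6,8,9,10}→10  {4,5,7,8,10}→1  {5,7,8,9,10}→5  {6,7,8,9,10}→10
  6 left: {1,6,7,8,9,10}→20  {3,4,5,7,8,10}→1  {4,5,7,8,9,10}→6  {5,6,7,8,9,10}→15
  7 left: {1,5,6,7,8,9,10}→35  {2,3,4,5,7,8,10}→1  {3,4,5,7,8,9,10}→7  {4,5,6,7,8,9,10}→21
  8 left: {0,2,3,4,5,7,8,10}→1  {1,4,5,6,7,8,9,10}→56  {2,3,4,5,7,8,9,10}→8  {3,4,5,6,7,8,9,10}→28
  9 left: {0,2,3,4,5,7,8,9,10}→9  {1,3,4,5,6,7,8,9,10}→84  {2,3,4,5,6,7,8,9,10}→36
  placing 0:j first → 120 extensions
  placing 1:l first → 45 extensions
total linear extensions = 165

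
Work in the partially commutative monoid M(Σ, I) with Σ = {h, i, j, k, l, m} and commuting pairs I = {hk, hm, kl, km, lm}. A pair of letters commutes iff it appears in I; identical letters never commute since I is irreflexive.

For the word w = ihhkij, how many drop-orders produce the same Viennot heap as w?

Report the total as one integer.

drop 0:i onto floor
drop 1:h onto {0:i}
drop 2:h onto {1:h}
drop 3:k onto {0:i}
drop 4:i onto {2:h, 3:k}
drop 5:j onto {4:i}
ground layer = {0:i}
drop-orders for the pieces not yet dropped (sum over which currently-grounded one goes next):
  1 to go: {5} 1
  2 to go: {4,5} 1
  3 to go: {2,4,5} 1  {3,4,5} 1
  4 to go: {1,2,4,5} 1  {2,3,4,5} 2
  if 0:i drops first: 3 orders

3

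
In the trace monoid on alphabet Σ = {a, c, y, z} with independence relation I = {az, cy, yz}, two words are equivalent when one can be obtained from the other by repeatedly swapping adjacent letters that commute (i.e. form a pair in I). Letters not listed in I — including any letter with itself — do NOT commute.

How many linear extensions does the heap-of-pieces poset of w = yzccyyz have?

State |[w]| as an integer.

0(y) covers ∅
1(z) covers ∅
2(c) covers 1:z
3(c) covers 2:c
4(y) covers 0:y
5(y) covers 4:y
6(z) covers 3:c
floor of heap: 0:y, 1:z
completions by unplaced set U, small U first (add the entries for U minus each lowest piece of U):
  |U|=1: {5}:1  {6}:1
  |U|=2: {3,6}:1  {4,5}:1  {5,6}:2
  |U|=3: {0,4,5}:1  {2,3,6}:1  {3,5,6}:3  {4,5,6}:3
  |U|=4: {0,4,5,6}:4  {1,2,3,6}:1  {2,3,5,6}:4  {3,4,5,6}:6
  |U|=5: {0,3,4,5,6}:10  {1,2,3,5,6}:5  {2,3,4,5,6}:10
  start at 0(y): 15
  start at 1(z): 20
sum over floor = 35

35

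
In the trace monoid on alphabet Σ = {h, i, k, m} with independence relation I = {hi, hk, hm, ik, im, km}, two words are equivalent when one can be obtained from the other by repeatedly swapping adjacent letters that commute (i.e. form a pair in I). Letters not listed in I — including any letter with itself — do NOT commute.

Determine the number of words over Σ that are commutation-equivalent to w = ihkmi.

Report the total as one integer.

60

piece 0:i — minimal
piece 1:h — minimal
piece 2:k — minimal
piece 3:m — minimal
piece 4:i rests on {0:i}
minimal pieces: {0:i, 1:h, 2:k, 3:m}
ways to finish when only these pieces remain (= sum over removing one remaining piece with nothing left below it):
  1 left: {1}→1  {2}→1  {3}→1  {4}→1
  2 left: {0,4}→1  {1,2}→2  {1,3}→2  {1,4}→2  {2,3}→2  {2,4}→2  {3,4}→2
  3 left: {0,1,4}→3  {0,2,4}→3  {0,3,4}→3  {1,2,3}→6  {1,2,4}→6  {1,3,4}→6  {2,3,4}→6
  placing 0:i first → 24 extensions
  placing 1:h first → 12 extensions
  placing 2:k first → 12 extensions
  placing 3:m first → 12 extensions
total linear extensions = 60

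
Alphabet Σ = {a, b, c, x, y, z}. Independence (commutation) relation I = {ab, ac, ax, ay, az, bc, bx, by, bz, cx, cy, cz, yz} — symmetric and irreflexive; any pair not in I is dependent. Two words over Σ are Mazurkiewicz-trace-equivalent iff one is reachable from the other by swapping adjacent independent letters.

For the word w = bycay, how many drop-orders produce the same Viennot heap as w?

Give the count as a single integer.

piece 0:b — minimal
piece 1:y — minimal
piece 2:c — minimal
piece 3:a — minimal
piece 4:y rests on {1:y}
minimal pieces: {0:b, 1:y, 2:c, 3:a}
ways to finish when only these pieces remain (= sum over removing one remaining piece with nothing left below it):
  1 left: {0}→1  {2}→1  {3}→1  {4}→1
  2 left: {0,2}→2  {0,3}→2  {0,4}→2  {1,4}→1  {2,3}→2  {2,4}→2  {3,4}→2
  3 left: {0,1,4}→3  {0,2,3}→6  {0,2,4}→6  {0,3,4}→6  {1,2,4}→3  {1,3,4}→3  {2,3,4}→6
  placing 0:b first → 12 extensions
  placing 1:y first → 24 extensions
  placing 2:c first → 12 extensions
  placing 3:a first → 12 extensions
total linear extensions = 60

60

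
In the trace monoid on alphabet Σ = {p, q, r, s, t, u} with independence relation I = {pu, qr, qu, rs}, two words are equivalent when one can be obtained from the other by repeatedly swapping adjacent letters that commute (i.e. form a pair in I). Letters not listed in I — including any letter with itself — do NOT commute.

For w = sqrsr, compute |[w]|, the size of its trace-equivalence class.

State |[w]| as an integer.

0(s) covers ∅
1(q) covers 0:s
2(r) covers ∅
3(s) covers 1:q
4(r) covers 2:r
floor of heap: 0:s, 2:r
completions by unplaced set U, small U first (add the entries for U minus each lowest piece of U):
  |U|=1: {3}:1  {4}:1
  |U|=2: {1,3}:1  {2,4}:1  {3,4}:2
  |U|=3: {0,1,3}:1  {1,3,4}:3  {2,3,4}:3
  start at 0(s): 6
  start at 2(r): 4
sum over floor = 10

10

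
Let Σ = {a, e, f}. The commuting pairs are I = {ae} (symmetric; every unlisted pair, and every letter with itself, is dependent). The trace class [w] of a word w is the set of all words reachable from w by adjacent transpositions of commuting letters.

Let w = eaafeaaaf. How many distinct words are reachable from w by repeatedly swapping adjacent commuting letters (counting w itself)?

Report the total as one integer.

12

piece 0:e — minimal
piece 1:a — minimal
piece 2:a rests on {1:a}
piece 3:f rests on {0:e, 2:a}
piece 4:e rests on {3:f}
piece 5:a rests on {3:f}
piece 6:a rests on {5:a}
piece 7:a rests on {6:a}
piece 8:f rests on {4:e, 7:a}
minimal pieces: {0:e, 1:a}
ways to finish when only these pieces remain (= sum over removing one remaining piece with nothing left below it):
  1 left: {8}→1
  2 left: {4,8}→1  {7,8}→1
  3 left: {4,7,8}→2  {6,7,8}→1
  4 left: {4,6,7,8}→3  {5,6,7,8}→1
  5 left: {4,5,6,7,8}→4
  6 left: {3,4,5,6,7,8}→4
  7 left: {0,3,4,5,6,7,8}→4  {2,3,4,5,6,7,8}→4
  placing 0:e first → 4 extensions
  placing 1:a first → 8 extensions
total linear extensions = 12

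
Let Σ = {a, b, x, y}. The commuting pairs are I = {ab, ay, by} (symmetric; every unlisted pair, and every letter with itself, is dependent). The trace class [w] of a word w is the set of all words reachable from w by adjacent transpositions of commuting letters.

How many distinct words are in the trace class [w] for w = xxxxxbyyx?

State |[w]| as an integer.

piece 0:x — minimal
piece 1:x rests on {0:x}
piece 2:x rests on {1:x}
piece 3:x rests on {2:x}
piece 4:x rests on {3:x}
piece 5:b rests on {4:x}
piece 6:y rests on {4:x}
piece 7:y rests on {6:y}
piece 8:x rests on {5:b, 7:y}
minimal pieces: {0:x}
ways to finish when only these pieces remain (= sum over removing one remaining piece with nothing left below it):
  1 left: {8}→1
  2 left: {5,8}→1  {7,8}→1
  3 left: {5,7,8}→2  {6,7,8}→1
  4 left: {5,6,7,8}→3
  5 left: {4,5,6,7,8}→3
  6 left: {3,4,5,6,7,8}→3
  7 left: {2,3,4,5,6,7,8}→3
  placing 0:x first → 3 extensions

3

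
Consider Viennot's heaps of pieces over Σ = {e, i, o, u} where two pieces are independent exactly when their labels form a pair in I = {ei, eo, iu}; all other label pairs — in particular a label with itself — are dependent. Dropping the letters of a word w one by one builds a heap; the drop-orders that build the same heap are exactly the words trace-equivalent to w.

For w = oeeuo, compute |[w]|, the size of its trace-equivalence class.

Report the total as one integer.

3

0(o) covers ∅
1(e) covers ∅
2(e) covers 1:e
3(u) covers 0:o, 2:e
4(o) covers 3:u
floor of heap: 0:o, 1:e
completions by unplaced set U, small U first (add the entries for U minus each lowest piece of U):
  |U|=1: {4}:1
  |U|=2: {3,4}:1
  |U|=3: {0,3,4}:1  {2,3,4}:1
  start at 0(o): 1
  start at 1(e): 2
sum over floor = 3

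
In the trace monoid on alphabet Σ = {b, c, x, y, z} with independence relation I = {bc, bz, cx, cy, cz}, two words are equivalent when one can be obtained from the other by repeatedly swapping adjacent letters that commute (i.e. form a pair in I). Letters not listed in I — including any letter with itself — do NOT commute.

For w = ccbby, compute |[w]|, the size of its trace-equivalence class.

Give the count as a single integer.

10

piece 0:c — minimal
piece 1:c rests on {0:c}
piece 2:b — minimal
piece 3:b rests on {2:b}
piece 4:y rests on {3:b}
minimal pieces: {0:c, 2:b}
ways to finish when only these pieces remain (= sum over removing one remaining piece with nothing left below it):
  1 left: {1}→1  {4}→1
  2 left: {0,1}→1  {1,4}→2  {3,4}→1
  3 left: {0,1,4}→3  {1,3,4}→3  {2,3,4}→1
  placing 0:c first → 4 extensions
  placing 2:b first → 6 extensions
total linear extensions = 10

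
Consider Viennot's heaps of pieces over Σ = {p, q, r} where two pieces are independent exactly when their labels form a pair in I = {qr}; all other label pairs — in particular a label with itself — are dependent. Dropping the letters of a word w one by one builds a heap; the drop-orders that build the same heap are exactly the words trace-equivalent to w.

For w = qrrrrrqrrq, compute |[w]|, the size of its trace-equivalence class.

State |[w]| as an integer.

120

drop 0:q onto floor
drop 1:r onto floor
drop 2:r onto {1:r}
drop 3:r onto {2:r}
drop 4:r onto {3:r}
drop 5:r onto {4:r}
drop 6:q onto {0:q}
drop 7:r onto {5:r}
drop 8:r onto {7:r}
drop 9:q onto {6:q}
ground layer = {0:q, 1:r}
drop-orders for the pieces not yet dropped (sum over which currently-grounded one goes next):
  1 to go: {8} 1  {9} 1
  2 to go: {6,9} 1  {7,8} 1  {8,9} 2
  3 to go: {0,6,9} 1  {5,7,8} 1  {6,8,9} 3  {7,8,9} 3
  4 to go: {0,6,8,9} 4  {4,5,7,8} 1  {5,7,8,9} 4  {6,7,8,9} 6
  5 to go: {0,6,7,8,9} 10  {3,4,5,7,8} 1  {4,5,7,8,9} 5  {5,6,7,8,9} 10
  6 to go: {0,5,6,7,8,9} 20  {2,3,4,5,7,8} 1  {3,4,5,7,8,9} 6  {4,5,6,7,8,9} 15
  7 to go: {0,4,5,6,7,8,9} 35  {1,2,3,4,5,7,8} 1  {2,3,4,5,7,8,9} 7  {3,4,5,6,7,8,9} 21
  8 to go: {0,3,4,5,6,7,8,9} 56  {1,2,3,4,5,7,8,9} 8  {2,3,4,5,6,7,8,9} 28
  if 0:q drops first: 36 orders
  if 1:r drops first: 84 orders
heap linearizations: 120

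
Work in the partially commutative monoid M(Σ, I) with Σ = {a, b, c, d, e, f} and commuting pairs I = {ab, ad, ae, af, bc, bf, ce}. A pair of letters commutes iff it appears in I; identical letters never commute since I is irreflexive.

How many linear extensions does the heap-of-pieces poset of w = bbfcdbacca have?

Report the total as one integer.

70

piece 0:b — minimal
piece 1:b rests on {0:b}
piece 2:f — minimal
piece 3:c rests on {2:f}
piece 4:d rests on {1:b, 3:c}
piece 5:b rests on {4:d}
piece 6:a rests on {3:c}
piece 7:c rests on {4:d, 6:a}
piece 8:c rests on {7:c}
piece 9:a rests on {8:c}
minimal pieces: {0:b, 2:f}
ways to finish when only these pieces remain (= sum over removing one remaining piece with nothing left below it):
  1 left: {5}→1  {9}→1
  2 left: {5,9}→2  {8,9}→1
  3 left: {5,8,9}→3  {7,8,9}→1
  4 left: {5,7,8,9}→4  {6,7,8,9}→1
  5 left: {4,5,7,8,9}→4  {5,6,7,8,9}→5
  6 left: {1,4,5,7,8,9}→4  {4,5,6,7,8,9}→9
  7 left: {0,1,4,5,7,8,9}→4  {1,4,5,6,7,8,9}→13  {3,4,5,6,7,8,9}→9
  8 left: {0,1,4,5,6,7,8,9}→17  {1,3,4,5,6,7,8,9}→22  {2,3,4,5,6,7,8,9}→9
  placing 0:b first → 31 extensions
  placing 2:f first → 39 extensions
total linear extensions = 70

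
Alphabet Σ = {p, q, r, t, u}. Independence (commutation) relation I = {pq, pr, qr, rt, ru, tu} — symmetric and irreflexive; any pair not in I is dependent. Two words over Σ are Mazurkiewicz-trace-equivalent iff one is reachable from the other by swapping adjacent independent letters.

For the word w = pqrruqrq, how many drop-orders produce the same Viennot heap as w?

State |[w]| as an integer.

112

0(p) covers ∅
1(q) covers ∅
2(r) covers ∅
3(r) covers 2:r
4(u) covers 0:p, 1:q
5(q) covers 4:u
6(r) covers 3:r
7(q) covers 5:q
floor of heap: 0:p, 1:q, 2:r
completions by unplaced set U, small U first (add the entries for U minus each lowest piece of U):
  |U|=1: {6}:1  {7}:1
  |U|=2: {3,6}:1  {5,7}:1  {6,7}:2
  |U|=3: {2,3,6}:1  {3,6,7}:3  {4,5,7}:1  {5,6,7}:3
  |U|=4: {0,4,5,7}:1  {1,4,5,7}:1  {2,3,6,7}:4  {3,5,6,7}:6  {4,5,6,7}:4
  |U|=5: {0,1,4,5,7}:2  {0,4,5,6,7}:5  {1,4,5,6,7}:5  {2,3,5,6,7}:10  {3,4,5,6,7}:10
  |U|=6: {0,1,4,5,6,7}:12  {0,3,4,5,6,7}:15  {1,3,4,5,6,7}:15  {2,3,4,5,6,7}:20
  start at 0(p): 35
  start at 1(q): 35
  start at 2(r): 42
sum over floor = 112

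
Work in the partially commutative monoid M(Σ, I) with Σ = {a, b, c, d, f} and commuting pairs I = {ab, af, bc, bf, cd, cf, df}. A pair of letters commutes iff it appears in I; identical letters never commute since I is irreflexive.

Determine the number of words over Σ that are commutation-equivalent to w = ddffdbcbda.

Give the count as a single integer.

315

piece 0:d — minimal
piece 1:d rests on {0:d}
piece 2:f — minimal
piece 3:f rests on {2:f}
piece 4:d rests on {1:d}
piece 5:b rests on {4:d}
piece 6:c — minimal
piece 7:b rests on {5:b}
piece 8:d rests on {7:b}
piece 9:a rests on {6:c, 8:d}
minimal pieces: {0:d, 2:f, 6:c}
ways to finish when only these pieces remain (= sum over removing one remaining piece with nothing left below it):
  1 left: {3}→1  {9}→1
  2 left: {2,3}→1  {3,9}→2  {6,9}→1  {8,9}→1
  3 left: {2,3,9}→3  {3,6,9}→3  {3,8,9}→3  {6,8,9}→2  {7,8,9}→1
  4 left: {2,3,6,9}→6  {2,3,8,9}→6  {3,6,8,9}→8  {3,7,8,9}→4  {5,7,8,9}→1  {6,7,8,9}→3
  5 left: {2,3,6,8,9}→20  {2,3,7,8,9}→10  {3,5,7,8,9}→5  {3,6,7,8,9}→15  {4,5,7,8,9}→1  {5,6,7,8,9}→4
  6 left: {1,4,5,7,8,9}→1  {2,3,5,7,8,9}→15  {2,3,6,7,8,9}→45  {3,4,5,7,8,9}→6  {3,5,6,7,8,9}→24  {4,5,6,7,8,9}→5
  7 left: {0,1,4,5,7,8,9}→1  {1,3,4,5,7,8,9}→7  {1,4,5,6,7,8,9}→6  {2,3,4,5,7,8,9}→21  {2,3,5,6,7,8,9}→84  {3,4,5,6,7,8,9}→35
  8 left: {0,1,3,4,5,7,8,9}→8  {0,1,4,5,6,7,8,9}→7  {1,2,3,4,5,7,8,9}→28  {1,3,4,5,6,7,8,9}→48  {2,3,4,5,6,7,8,9}→140
  placing 0:d first → 216 extensions
  placing 2:f first → 63 extensions
  placing 6:c first → 36 extensions
total linear extensions = 315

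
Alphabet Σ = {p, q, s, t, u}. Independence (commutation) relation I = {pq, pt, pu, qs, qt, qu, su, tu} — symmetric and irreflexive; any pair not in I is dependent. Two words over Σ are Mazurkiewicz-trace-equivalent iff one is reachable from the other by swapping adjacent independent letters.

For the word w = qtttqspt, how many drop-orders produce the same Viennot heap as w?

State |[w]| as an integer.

56

#0=q has no predecessor
#1=t has no predecessor
#2=t depends on [1:t]
#3=t depends on [2:t]
#4=q depends on [0:q]
#5=s depends on [3:t]
#6=p depends on [5:s]
#7=t depends on [5:s]
sources: [0:q, 1:t]
N(rest) = Σ N(rest − s) over sources s of rest; N(one piece) = 1:
  size 1 → [4]=1  [6]=1  [7]=1
  size 2 → [0,4]=1  [4,6]=2  [4,7]=2  [6,7]=2
  size 3 → [0,4,6]=3  [0,4,7]=3  [4,6,7]=6  [5,6,7]=2
  size 4 → [0,4,6,7]=12  [3,5,6,7]=2  [4,5,6,7]=8
  size 5 → [0,4,5,6,7]=20  [2,3,5,6,7]=2  [3,4,5,6,7]=10
  size 6 → [0,3,4,5,6,7]=30  [1,2,3,5,6,7]=2  [2,3,4,5,6,7]=12
  first=0(q) contributes 14
  first=1(t) contributes 42
|[w]| = 56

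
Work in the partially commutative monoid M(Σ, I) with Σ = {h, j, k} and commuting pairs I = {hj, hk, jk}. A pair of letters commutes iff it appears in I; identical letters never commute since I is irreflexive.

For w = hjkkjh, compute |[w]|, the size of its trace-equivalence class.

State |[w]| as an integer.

90

0(h) covers ∅
1(j) covers ∅
2(k) covers ∅
3(k) covers 2:k
4(j) covers 1:j
5(h) covers 0:h
floor of heap: 0:h, 1:j, 2:k
completions by unplaced set U, small U first (add the entries for U minus each lowest piece of U):
  |U|=1: {3}:1  {4}:1  {5}:1
  |U|=2: {0,5}:1  {1,4}:1  {2,3}:1  {3,4}:2  {3,5}:2  {4,5}:2
  |U|=3: {0,3,5}:3  {0,4,5}:3  {1,3,4}:3  {1,4,5}:3  {2,3,4}:3  {2,3,5}:3  {3,4,5}:6
  |U|=4: {0,1,4,5}:6  {0,2,3,5}:6  {0,3,4,5}:12  {1,2,3,4}:6  {1,3,4,5}:12  {2,3,4,5}:12
  start at 0(h): 30
  start at 1(j): 30
  start at 2(k): 30
sum over floor = 90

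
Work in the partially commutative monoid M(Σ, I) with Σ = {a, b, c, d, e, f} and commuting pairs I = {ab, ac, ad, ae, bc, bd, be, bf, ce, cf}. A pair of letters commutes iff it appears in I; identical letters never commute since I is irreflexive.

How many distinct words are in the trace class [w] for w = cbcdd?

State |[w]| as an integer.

5

piece 0:c — minimal
piece 1:b — minimal
piece 2:c rests on {0:c}
piece 3:d rests on {2:c}
piece 4:d rests on {3:d}
minimal pieces: {0:c, 1:b}
ways to finish when only these pieces remain (= sum over removing one remaining piece with nothing left below it):
  1 left: {1}→1  {4}→1
  2 left: {1,4}→2  {3,4}→1
  3 left: {1,3,4}→3  {2,3,4}→1
  placing 0:c first → 4 extensions
  placing 1:b first → 1 extensions
total linear extensions = 5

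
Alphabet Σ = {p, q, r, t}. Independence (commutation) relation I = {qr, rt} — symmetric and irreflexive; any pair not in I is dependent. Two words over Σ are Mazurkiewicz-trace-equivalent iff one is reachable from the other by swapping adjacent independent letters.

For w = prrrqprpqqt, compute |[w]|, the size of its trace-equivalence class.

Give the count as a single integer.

4

drop 0:p onto floor
drop 1:r onto {0:p}
drop 2:r onto {1:r}
drop 3:r onto {2:r}
drop 4:q onto {0:p}
drop 5:p onto {3:r, 4:q}
drop 6:r onto {5:p}
drop 7:p onto {6:r}
drop 8:q onto {7:p}
drop 9:q onto {8:q}
drop 10:t onto {9:q}
ground layer = {0:p}
drop-orders for the pieces not yet dropped (sum over which currently-grounded one goes next):
  1 to go: {10} 1
  2 to go: {9,10} 1
  3 to go: {8,9,10} 1
  4 to go: {7,8,9,10} 1
  5 to go: {6,7,8,9,10} 1
  6 to go: {5,6,7,8,9,10} 1
  7 to go: {3,5,6,7,8,9,10} 1  {4,5,6,7,8,9,10} 1
  8 to go: {2,3,5,6,7,8,9,10} 1  {3,4,5,6,7,8,9,10} 2
  9 to go: {1,2,3,5,6,7,8,9,10} 1  {2,3,4,5,6,7,8,9,10} 3
  if 0:p drops first: 4 orders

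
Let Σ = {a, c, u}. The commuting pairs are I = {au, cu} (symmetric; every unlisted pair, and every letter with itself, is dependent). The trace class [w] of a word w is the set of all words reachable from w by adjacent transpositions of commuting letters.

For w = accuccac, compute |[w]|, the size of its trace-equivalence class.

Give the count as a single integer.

piece 0:a — minimal
piece 1:c rests on {0:a}
piece 2:c rests on {1:c}
piece 3:u — minimal
piece 4:c rests on {2:c}
piece 5:c rests on {4:c}
piece 6:a rests on {5:c}
piece 7:c rests on {6:a}
minimal pieces: {0:a, 3:u}
ways to finish when only these pieces remain (= sum over removing one remaining piece with nothing left below it):
  1 left: {3}→1  {7}→1
  2 left: {3,7}→2  {6,7}→1
  3 left: {3,6,7}→3  {5,6,7}→1
  4 left: {3,5,6,7}→4  {4,5,6,7}→1
  5 left: {2,4,5,6,7}→1  {3,4,5,6,7}→5
  6 left: {1,2,4,5,6,7}→1  {2,3,4,5,6,7}→6
  placing 0:a first → 7 extensions
  placing 3:u first → 1 extensions
total linear extensions = 8

8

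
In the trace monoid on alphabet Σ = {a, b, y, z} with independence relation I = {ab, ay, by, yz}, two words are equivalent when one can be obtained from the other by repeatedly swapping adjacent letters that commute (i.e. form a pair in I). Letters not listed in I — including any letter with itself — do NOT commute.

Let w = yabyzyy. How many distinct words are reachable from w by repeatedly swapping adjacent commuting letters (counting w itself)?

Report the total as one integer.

0(y) covers ∅
1(a) covers ∅
2(b) covers ∅
3(y) covers 0:y
4(z) covers 1:a, 2:b
5(y) covers 3:y
6(y) covers 5:y
floor of heap: 0:y, 1:a, 2:b
completions by unplaced set U, small U first (add the entries for U minus each lowest piece of U):
  |U|=1: {4}:1  {6}:1
  |U|=2: {1,4}:1  {2,4}:1  {4,6}:2  {5,6}:1
  |U|=3: {1,2,4}:2  {1,4,6}:3  {2,4,6}:3  {3,5,6}:1  {4,5,6}:3
  |U|=4: {0,3,5,6}:1  {1,2,4,6}:8  {1,4,5,6}:6  {2,4,5,6}:6  {3,4,5,6}:4
  |U|=5: {0,3,4,5,6}:5  {1,2,4,5,6}:20  {1,3,4,5,6}:10  {2,3,4,5,6}:10
  start at 0(y): 40
  start at 1(a): 15
  start at 2(b): 15
sum over floor = 70

70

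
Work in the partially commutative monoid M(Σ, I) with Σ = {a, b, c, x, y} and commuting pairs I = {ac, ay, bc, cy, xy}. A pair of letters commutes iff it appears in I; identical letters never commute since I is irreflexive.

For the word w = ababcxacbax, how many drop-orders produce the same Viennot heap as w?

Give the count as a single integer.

0(a) covers ∅
1(b) covers 0:a
2(a) covers 1:b
3(b) covers 2:a
4(c) covers ∅
5(x) covers 3:b, 4:c
6(a) covers 5:x
7(c) covers 5:x
8(b) covers 6:a
9(a) covers 8:b
10(x) covers 7:c, 9:a
floor of heap: 0:a, 4:c
completions by unplaced set U, small U first (add the entries for U minus each lowest piece of U):
  |U|=1: {10}:1
  |U|=2: {7,10}:1  {9,10}:1
  |U|=3: {7,9,10}:2  {8,9,10}:1
  |U|=4: {6,8,9,10}:1  {7,8,9,10}:3
  |U|=5: {6,7,8,9,10}:4
  |U|=6: {5,6,7,8,9,10}:4
  |U|=7: {3,5,6,7,8,9,10}:4  {4,5,6,7,8,9,10}:4
  |U|=8: {2,3,5,6,7,8,9,10}:4  {3,4,5,6,7,8,9,10}:8
  |U|=9: {1,2,3,5,6,7,8,9,10}:4  {2,3,4,5,6,7,8,9,10}:12
  start at 0(a): 16
  start at 4(c): 4
sum over floor = 20

20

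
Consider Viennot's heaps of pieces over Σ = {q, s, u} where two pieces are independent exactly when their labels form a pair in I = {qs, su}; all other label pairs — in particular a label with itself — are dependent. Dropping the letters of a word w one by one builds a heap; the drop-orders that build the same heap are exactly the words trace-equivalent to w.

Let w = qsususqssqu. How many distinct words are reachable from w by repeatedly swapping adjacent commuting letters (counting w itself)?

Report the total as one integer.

0(q) covers ∅
1(s) covers ∅
2(u) covers 0:q
3(s) covers 1:s
4(u) covers 2:u
5(s) covers 3:s
6(q) covers 4:u
7(s) covers 5:s
8(s) covers 7:s
9(q) covers 6:q
10(u) covers 9:q
floor of heap: 0:q, 1:s
completions by unplaced set U, small U first (add the entries for U minus each lowest piece of U):
  |U|=1: {8}:1  {10}:1
  |U|=2: {7,8}:1  {8,10}:2  {9,10}:1
  |U|=3: {5,7,8}:1  {6,9,10}:1  {7,8,10}:3  {8,9,10}:3
  |U|=4: {3,5,7,8}:1  {4,6,9,10}:1  {5,7,8,10}:4  {6,8,9,10}:4  {7,8,9,10}:6
  |U|=5: {1,3,5,7,8}:1  {2,4,6,9,10}:1  {3,5,7,8,10}:5  {4,6,8,9,10}:5  {5,7,8,9,10}:10  {6,7,8,9,10}:10
  |U|=6: {0,2,4,6,9,10}:1  {1,3,5,7,8,10}:6  {2,4,6,8,9,10}:6  {3,5,7,8,9,10}:15  {4,6,7,8,9,10}:15  {5,6,7,8,9,10}:20
  |U|=7: {0,2,4,6,8,9,10}:7  {1,3,5,7,8,9,10}:21  {2,4,6,7,8,9,10}:21  {3,5,6,7,8,9,10}:35  {4,5,6,7,8,9,10}:35
  |U|=8: {0,2,4,6,7,8,9,10}:28  {1,3,5,6,7,8,9,10}:56  {2,4,5,6,7,8,9,10}:56  {3,4,5,6,7,8,9,10}:70
  |U|=9: {0,2,4,5,6,7,8,9,10}:84  {1,3,4,5,6,7,8,9,10}:126  {2,3,4,5,6,7,8,9,10}:126
  start at 0(q): 252
  start at 1(s): 210
sum over floor = 462

462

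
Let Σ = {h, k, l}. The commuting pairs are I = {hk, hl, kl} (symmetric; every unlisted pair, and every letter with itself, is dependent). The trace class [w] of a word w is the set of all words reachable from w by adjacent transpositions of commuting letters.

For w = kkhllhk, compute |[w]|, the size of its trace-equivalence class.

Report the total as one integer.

#0=k has no predecessor
#1=k depends on [0:k]
#2=h has no predecessor
#3=l has no predecessor
#4=l depends on [3:l]
#5=h depends on [2:h]
#6=k depends on [1:k]
sources: [0:k, 2:h, 3:l]
N(rest) = Σ N(rest − s) over sources s of rest; N(one piece) = 1:
  size 1 → [4]=1  [5]=1  [6]=1
  size 2 → [1,6]=1  [2,5]=1  [3,4]=1  [4,5]=2  [4,6]=2  [5,6]=2
  size 3 → [0,1,6]=1  [1,4,6]=3  [1,5,6]=3  [2,4,5]=3  [2,5,6]=3  [3,4,5]=3  [3,4,6]=3  [4,5,6]=6
  size 4 → [0,1,4,6]=4  [0,1,5,6]=4  [1,2,5,6]=6  [1,3,4,6]=6  [1,4,5,6]=12  [2,3,4,5]=6  [2,4,5,6]=12  [3,4,5,6]=12
  size 5 → [0,1,2,5,6]=10  [0,1,3,4,6]=10  [0,1,4,5,6]=20  [1,2,4,5,6]=30  [1,3,4,5,6]=30  [2,3,4,5,6]=30
  first=0(k) contributes 90
  first=2(h) contributes 60
  first=3(l) contributes 60
|[w]| = 210

210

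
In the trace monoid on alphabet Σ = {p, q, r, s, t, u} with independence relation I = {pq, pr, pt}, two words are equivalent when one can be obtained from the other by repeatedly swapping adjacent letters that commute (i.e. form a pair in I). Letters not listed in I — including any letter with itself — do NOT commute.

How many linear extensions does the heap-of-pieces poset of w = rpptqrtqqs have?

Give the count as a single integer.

drop 0:r onto floor
drop 1:p onto floor
drop 2:p onto {1:p}
drop 3:t onto {0:r}
drop 4:q onto {3:t}
drop 5:r onto {4:q}
drop 6:t onto {5:r}
drop 7:q onto {6:t}
drop 8:q onto {7:q}
drop 9:s onto {2:p, 8:q}
ground layer = {0:r, 1:p}
drop-orders for the pieces not yet dropped (sum over which currently-grounded one goes next):
  1 to go: {9} 1
  2 to go: {2,9} 1  {8,9} 1
  3 to go: {1,2,9} 1  {2,8,9} 2  {7,8,9} 1
  4 to go: {1,2,8,9} 3  {2,7,8,9} 3  {6,7,8,9} 1
  5 to go: {1,2,7,8,9} 6  {2,6,7,8,9} 4  {5,6,7,8,9} 1
  6 to go: {1,2,6,7,8,9} 10  {2,5,6,7,8,9} 5  {4,5,6,7,8,9} 1
  7 to go: {1,2,5,6,7,8,9} 15  {2,4,5,6,7,8,9} 6  {3,4,5,6,7,8,9} 1
  8 to go: {0,3,4,5,6,7,8,9} 1  {1,2,4,5,6,7,8,9} 21  {2,3,4,5,6,7,8,9} 7
  if 0:r drops first: 28 orders
  if 1:p drops first: 8 orders
heap linearizations: 36

36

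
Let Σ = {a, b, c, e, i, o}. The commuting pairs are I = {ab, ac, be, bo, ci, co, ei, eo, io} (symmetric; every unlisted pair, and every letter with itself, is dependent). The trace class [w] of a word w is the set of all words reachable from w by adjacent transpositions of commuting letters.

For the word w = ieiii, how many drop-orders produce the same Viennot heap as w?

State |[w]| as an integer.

5

drop 0:i onto floor
drop 1:e onto floor
drop 2:i onto {0:i}
drop 3:i onto {2:i}
drop 4:i onto {3:i}
ground layer = {0:i, 1:e}
drop-orders for the pieces not yet dropped (sum over which currently-grounded one goes next):
  1 to go: {1} 1  {4} 1
  2 to go: {1,4} 2  {3,4} 1
  3 to go: {1,3,4} 3  {2,3,4} 1
  if 0:i drops first: 4 orders
  if 1:e drops first: 1 orders
heap linearizations: 5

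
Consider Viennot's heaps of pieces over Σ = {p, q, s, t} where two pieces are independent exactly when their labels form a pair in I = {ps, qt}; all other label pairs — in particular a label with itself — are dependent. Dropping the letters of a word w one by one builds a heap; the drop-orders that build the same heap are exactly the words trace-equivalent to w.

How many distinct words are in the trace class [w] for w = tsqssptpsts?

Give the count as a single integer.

#0=t has no predecessor
#1=s depends on [0:t]
#2=q depends on [1:s]
#3=s depends on [2:q]
#4=s depends on [3:s]
#5=p depends on [2:q]
#6=t depends on [4:s, 5:p]
#7=p depends on [6:t]
#8=s depends on [6:t]
#9=t depends on [7:p, 8:s]
#10=s depends on [9:t]
sources: [0:t]
N(rest) = Σ N(rest − s) over sources s of rest; N(one piece) = 1:
  size 1 → [10]=1
  size 2 → [9,10]=1
  size 3 → [7,9,10]=1  [8,9,10]=1
  size 4 → [7,8,9,10]=2
  size 5 → [6,7,8,9,10]=2
  size 6 → [4,6,7,8,9,10]=2  [5,6,7,8,9,10]=2
  size 7 → [3,4,6,7,8,9,10]=2  [4,5,6,7,8,9,10]=4
  size 8 → [3,4,5,6,7,8,9,10]=6
  size 9 → [2,3,4,5,6,7,8,9,10]=6
  first=0(t) contributes 6

6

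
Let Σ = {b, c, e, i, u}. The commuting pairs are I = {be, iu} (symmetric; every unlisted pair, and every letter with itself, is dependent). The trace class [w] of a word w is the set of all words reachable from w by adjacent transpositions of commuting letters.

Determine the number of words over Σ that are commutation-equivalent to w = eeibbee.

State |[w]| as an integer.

6

drop 0:e onto floor
drop 1:e onto {0:e}
drop 2:i onto {1:e}
drop 3:b onto {2:i}
drop 4:b onto {3:b}
drop 5:e onto {2:i}
drop 6:e onto {5:e}
ground layer = {0:e}
drop-orders for the pieces not yet dropped (sum over which currently-grounded one goes next):
  1 to go: {4} 1  {6} 1
  2 to go: {3,4} 1  {4,6} 2  {5,6} 1
  3 to go: {3,4,6} 3  {4,5,6} 3
  4 to go: {3,4,5,6} 6
  5 to go: {2,3,4,5,6} 6
  if 0:e drops first: 6 orders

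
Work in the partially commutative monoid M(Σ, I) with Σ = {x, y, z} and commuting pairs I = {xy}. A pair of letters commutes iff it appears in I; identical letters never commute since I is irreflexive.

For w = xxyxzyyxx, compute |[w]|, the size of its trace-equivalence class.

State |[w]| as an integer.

24

0(x) covers ∅
1(x) covers 0:x
2(y) covers ∅
3(x) covers 1:x
4(z) covers 2:y, 3:x
5(y) covers 4:z
6(y) covers 5:y
7(x) covers 4:z
8(x) covers 7:x
floor of heap: 0:x, 2:y
completions by unplaced set U, small U first (add the entries for U minus each lowest piece of U):
  |U|=1: {6}:1  {8}:1
  |U|=2: {5,6}:1  {6,8}:2  {7,8}:1
  |U|=3: {5,6,8}:3  {6,7,8}:3
  |U|=4: {5,6,7,8}:6
  |U|=5: {4,5,6,7,8}:6
  |U|=6: {2,4,5,6,7,8}:6  {3,4,5,6,7,8}:6
  |U|=7: {1,3,4,5,6,7,8}:6  {2,3,4,5,6,7,8}:12
  start at 0(x): 18
  start at 2(y): 6
sum over floor = 24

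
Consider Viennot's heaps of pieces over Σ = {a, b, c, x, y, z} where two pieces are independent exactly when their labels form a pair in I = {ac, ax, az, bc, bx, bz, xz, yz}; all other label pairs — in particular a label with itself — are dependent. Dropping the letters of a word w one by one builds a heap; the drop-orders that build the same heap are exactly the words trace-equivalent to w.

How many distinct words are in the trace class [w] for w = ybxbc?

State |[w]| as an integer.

#0=y has no predecessor
#1=b depends on [0:y]
#2=x depends on [0:y]
#3=b depends on [1:b]
#4=c depends on [2:x]
sources: [0:y]
N(rest) = Σ N(rest − s) over sources s of rest; N(one piece) = 1:
  size 1 → [3]=1  [4]=1
  size 2 → [1,3]=1  [2,4]=1  [3,4]=2
  size 3 → [1,3,4]=3  [2,3,4]=3
  first=0(y) contributes 6

6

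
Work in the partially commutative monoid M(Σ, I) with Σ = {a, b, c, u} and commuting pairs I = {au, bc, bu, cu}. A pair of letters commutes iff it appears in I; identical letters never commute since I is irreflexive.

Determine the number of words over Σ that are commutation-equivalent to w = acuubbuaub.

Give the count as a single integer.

#0=a has no predecessor
#1=c depends on [0:a]
#2=u has no predecessor
#3=u depends on [2:u]
#4=b depends on [0:a]
#5=b depends on [4:b]
#6=u depends on [3:u]
#7=a depends on [1:c, 5:b]
#8=u depends on [6:u]
#9=b depends on [7:a]
sources: [0:a, 2:u]
N(rest) = Σ N(rest − s) over sources s of rest; N(one piece) = 1:
  size 1 → [8]=1  [9]=1
  size 2 → [6,8]=1  [7,9]=1  [8,9]=2
  size 3 → [1,7,9]=1  [3,6,8]=1  [5,7,9]=1  [6,8,9]=3  [7,8,9]=3
  size 4 → [1,5,7,9]=2  [1,7,8,9]=4  [2,3,6,8]=1  [3,6,8,9]=4  [4,5,7,9]=1  [5,7,8,9]=4  [6,7,8,9]=6
  size 5 → [1,4,5,7,9]=3  [1,5,7,8,9]=10  [1,6,7,8,9]=10  [2,3,6,8,9]=5  [3,6,7,8,9]=10  [4,5,7,8,9]=5  [5,6,7,8,9]=10
  size 6 → [0,1,4,5,7,9]=3  [1,3,6,7,8,9]=20  [1,4,5,7,8,9]=18  [1,5,6,7,8,9]=30  [2,3,6,7,8,9]=15  [3,5,6,7,8,9]=20  [4,5,6,7,8,9]=15
  size 7 → [0,1,4,5,7,8,9]=21  [1,2,3,6,7,8,9]=35  [1,3,5,6,7,8,9]=70  [1,4,5,6,7,8,9]=63  [2,3,5,6,7,8,9]=35  [3,4,5,6,7,8,9]=35
  size 8 → [0,1,4,5,6,7,8,9]=84  [1,2,3,5,6,7,8,9]=140  [1,3,4,5,6,7,8,9]=168  [2,3,4,5,6,7,8,9]=70
  first=0(a) contributes 378
  first=2(u) contributes 252
|[w]| = 630

630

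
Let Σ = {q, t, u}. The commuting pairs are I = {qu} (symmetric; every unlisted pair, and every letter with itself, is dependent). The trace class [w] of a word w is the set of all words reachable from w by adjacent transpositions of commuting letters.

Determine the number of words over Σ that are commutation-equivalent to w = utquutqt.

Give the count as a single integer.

3

0(u) covers ∅
1(t) covers 0:u
2(q) covers 1:t
3(u) covers 1:t
4(u) covers 3:u
5(t) covers 2:q, 4:u
6(q) covers 5:t
7(t) covers 6:q
floor of heap: 0:u
completions by unplaced set U, small U first (add the entries for U minus each lowest piece of U):
  |U|=1: {7}:1
  |U|=2: {6,7}:1
  |U|=3: {5,6,7}:1
  |U|=4: {2,5,6,7}:1  {4,5,6,7}:1
  |U|=5: {2,4,5,6,7}:2  {3,4,5,6,7}:1
  |U|=6: {2,3,4,5,6,7}:3
  start at 0(u): 3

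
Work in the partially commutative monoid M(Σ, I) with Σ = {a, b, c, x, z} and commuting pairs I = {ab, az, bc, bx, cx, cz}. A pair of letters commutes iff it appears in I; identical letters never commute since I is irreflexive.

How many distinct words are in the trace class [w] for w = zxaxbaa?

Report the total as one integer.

#0=z has no predecessor
#1=x depends on [0:z]
#2=a depends on [1:x]
#3=x depends on [2:a]
#4=b depends on [0:z]
#5=a depends on [3:x]
#6=a depends on [5:a]
sources: [0:z]
N(rest) = Σ N(rest − s) over sources s of rest; N(one piece) = 1:
  size 1 → [4]=1  [6]=1
  size 2 → [4,6]=2  [5,6]=1
  size 3 → [3,5,6]=1  [4,5,6]=3
  size 4 → [2,3,5,6]=1  [3,4,5,6]=4
  size 5 → [1,2,3,5,6]=1  [2,3,4,5,6]=5
  first=0(z) contributes 6

6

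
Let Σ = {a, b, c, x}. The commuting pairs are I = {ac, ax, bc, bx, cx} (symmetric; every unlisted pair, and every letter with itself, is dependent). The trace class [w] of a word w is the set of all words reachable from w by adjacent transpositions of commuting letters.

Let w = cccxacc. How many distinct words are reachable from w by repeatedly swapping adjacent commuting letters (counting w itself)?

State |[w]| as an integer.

42

0(c) covers ∅
1(c) covers 0:c
2(c) covers 1:c
3(x) covers ∅
4(a) covers ∅
5(c) covers 2:c
6(c) covers 5:c
floor of heap: 0:c, 3:x, 4:a
completions by unplaced set U, small U first (add the entries for U minus each lowest piece of U):
  |U|=1: {3}:1  {4}:1  {6}:1
  |U|=2: {3,4}:2  {3,6}:2  {4,6}:2  {5,6}:1
  |U|=3: {2,5,6}:1  {3,4,6}:6  {3,5,6}:3  {4,5,6}:3
  |U|=4: {1,2,5,6}:1  {2,3,5,6}:4  {2,4,5,6}:4  {3,4,5,6}:12
  |U|=5: {0,1,2,5,6}:1  {1,2,3,5,6}:5  {1,2,4,5,6}:5  {2,3,4,5,6}:20
  start at 0(c): 30
  start at 3(x): 6
  start at 4(a): 6
sum over floor = 42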